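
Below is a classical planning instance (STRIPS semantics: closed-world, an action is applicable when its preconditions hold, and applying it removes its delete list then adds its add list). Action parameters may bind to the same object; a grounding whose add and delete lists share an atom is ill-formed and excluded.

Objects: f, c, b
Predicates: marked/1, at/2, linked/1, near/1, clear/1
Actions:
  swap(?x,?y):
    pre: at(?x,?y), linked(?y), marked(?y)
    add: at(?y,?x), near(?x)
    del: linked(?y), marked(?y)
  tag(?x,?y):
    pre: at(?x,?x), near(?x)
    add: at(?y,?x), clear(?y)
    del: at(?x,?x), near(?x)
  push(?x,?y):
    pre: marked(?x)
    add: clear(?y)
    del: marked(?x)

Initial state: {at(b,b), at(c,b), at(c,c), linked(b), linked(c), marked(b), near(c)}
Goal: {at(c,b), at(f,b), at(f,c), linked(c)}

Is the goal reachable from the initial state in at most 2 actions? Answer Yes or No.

1. swap(b,b)  →  {at(b,b), at(c,b), at(c,c), linked(c), near(b), near(c)}
2. tag(c,f)  →  {at(b,b), at(c,b), at(f,c), clear(f), linked(c), near(b)}
3. tag(b,f)  →  {at(c,b), at(f,b), at(f,c), clear(f), linked(c)}
optimal plan length = 3; 3 > 2

No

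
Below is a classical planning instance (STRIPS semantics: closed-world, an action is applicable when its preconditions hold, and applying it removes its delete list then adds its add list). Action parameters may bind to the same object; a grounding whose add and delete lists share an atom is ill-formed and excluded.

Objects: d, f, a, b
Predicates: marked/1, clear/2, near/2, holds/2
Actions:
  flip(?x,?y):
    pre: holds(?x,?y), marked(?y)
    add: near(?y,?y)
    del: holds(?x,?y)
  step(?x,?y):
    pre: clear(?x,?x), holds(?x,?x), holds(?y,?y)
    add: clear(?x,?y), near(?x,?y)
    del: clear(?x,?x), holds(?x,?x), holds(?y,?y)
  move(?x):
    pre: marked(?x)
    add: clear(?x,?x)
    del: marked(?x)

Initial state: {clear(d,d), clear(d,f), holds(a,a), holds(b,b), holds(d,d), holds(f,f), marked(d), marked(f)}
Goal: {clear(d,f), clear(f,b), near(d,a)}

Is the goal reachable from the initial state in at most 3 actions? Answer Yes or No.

Yes

1. step(d,a)  →  {clear(d,a), clear(d,f), holds(b,b), holds(f,f), marked(d), marked(f), near(d,a)}
2. move(f)  →  {clear(d,a), clear(d,f), clear(f,f), holds(b,b), holds(f,f), marked(d), near(d,a)}
3. step(f,b)  →  {clear(d,a), clear(d,f), clear(f,b), marked(d), near(d,a), near(f,b)}
optimal plan length = 3; 3 ≤ 3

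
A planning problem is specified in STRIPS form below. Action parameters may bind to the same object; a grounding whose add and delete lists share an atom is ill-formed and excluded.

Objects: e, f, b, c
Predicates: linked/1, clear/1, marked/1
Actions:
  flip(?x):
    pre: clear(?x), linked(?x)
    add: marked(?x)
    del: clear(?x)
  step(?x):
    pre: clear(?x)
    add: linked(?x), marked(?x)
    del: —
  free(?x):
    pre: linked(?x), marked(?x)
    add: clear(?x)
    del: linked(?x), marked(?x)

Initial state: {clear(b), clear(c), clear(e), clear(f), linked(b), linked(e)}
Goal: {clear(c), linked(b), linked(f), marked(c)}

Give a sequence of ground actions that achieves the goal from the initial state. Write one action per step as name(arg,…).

step(f); step(c)

1. step(f)  →  {clear(b), clear(c), clear(e), clear(f), linked(b), linked(e), linked(f), marked(f)}
2. step(c)  →  {clear(b), clear(c), clear(e), clear(f), linked(b), linked(c), linked(e), linked(f), marked(c), marked(f)}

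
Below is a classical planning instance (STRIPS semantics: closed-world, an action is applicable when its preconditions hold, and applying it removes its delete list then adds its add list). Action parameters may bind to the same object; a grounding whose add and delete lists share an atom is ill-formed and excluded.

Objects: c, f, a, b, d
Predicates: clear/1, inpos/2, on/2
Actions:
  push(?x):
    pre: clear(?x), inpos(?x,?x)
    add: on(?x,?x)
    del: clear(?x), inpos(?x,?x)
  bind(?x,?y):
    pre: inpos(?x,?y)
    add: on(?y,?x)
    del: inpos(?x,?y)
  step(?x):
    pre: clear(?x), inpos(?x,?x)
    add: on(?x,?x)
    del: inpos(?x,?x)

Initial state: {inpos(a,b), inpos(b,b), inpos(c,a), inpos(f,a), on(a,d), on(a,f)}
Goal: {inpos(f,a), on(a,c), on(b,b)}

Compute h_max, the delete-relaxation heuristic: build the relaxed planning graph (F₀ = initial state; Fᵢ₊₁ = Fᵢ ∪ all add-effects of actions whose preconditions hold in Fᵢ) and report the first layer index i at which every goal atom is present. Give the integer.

F0 = init (6 atoms)
F1 = F0 ∪ {on(a,c), on(b,a), on(b,b)}  (9 atoms)
goal ⊆ F1  ⇒  h_max = 1

1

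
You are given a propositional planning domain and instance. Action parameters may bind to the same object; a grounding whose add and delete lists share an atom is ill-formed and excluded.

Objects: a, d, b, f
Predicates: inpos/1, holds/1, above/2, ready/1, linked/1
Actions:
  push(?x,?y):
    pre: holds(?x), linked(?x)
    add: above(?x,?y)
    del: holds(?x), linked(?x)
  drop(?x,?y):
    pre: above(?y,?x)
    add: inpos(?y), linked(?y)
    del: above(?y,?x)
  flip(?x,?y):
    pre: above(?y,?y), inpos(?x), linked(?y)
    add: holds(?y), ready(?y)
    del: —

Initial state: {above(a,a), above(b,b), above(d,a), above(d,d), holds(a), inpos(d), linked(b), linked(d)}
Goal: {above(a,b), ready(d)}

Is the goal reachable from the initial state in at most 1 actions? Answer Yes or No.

No

1. drop(a,a)  →  {above(b,b), above(d,a), above(d,d), holds(a), inpos(a), inpos(d), linked(a), linked(b), linked(d)}
2. push(a,b)  →  {above(a,b), above(b,b), above(d,a), above(d,d), inpos(a), inpos(d), linked(b), linked(d)}
3. flip(a,d)  →  {above(a,b), above(b,b), above(d,a), above(d,d), holds(d), inpos(a), inpos(d), linked(b), linked(d), ready(d)}
optimal plan length = 3; 3 > 1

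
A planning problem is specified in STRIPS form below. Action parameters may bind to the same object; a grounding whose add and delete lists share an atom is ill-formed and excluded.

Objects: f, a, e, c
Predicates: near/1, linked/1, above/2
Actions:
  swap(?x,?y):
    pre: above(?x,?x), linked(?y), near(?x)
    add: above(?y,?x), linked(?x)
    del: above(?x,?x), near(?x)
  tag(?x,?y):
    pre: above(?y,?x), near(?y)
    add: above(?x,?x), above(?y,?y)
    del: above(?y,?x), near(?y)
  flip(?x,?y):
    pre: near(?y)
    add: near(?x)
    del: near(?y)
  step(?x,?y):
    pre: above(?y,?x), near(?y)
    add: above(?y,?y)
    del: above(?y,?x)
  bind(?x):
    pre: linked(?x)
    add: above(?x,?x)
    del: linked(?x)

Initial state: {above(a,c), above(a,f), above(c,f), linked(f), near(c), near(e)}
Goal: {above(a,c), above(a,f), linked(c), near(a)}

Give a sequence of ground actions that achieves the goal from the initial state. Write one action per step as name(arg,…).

flip(a,e); step(f,c); swap(c,f)

1. flip(a,e)  →  {above(a,c), above(a,f), above(c,f), linked(f), near(a), near(c)}
2. step(f,c)  →  {above(a,c), above(a,f), above(c,c), linked(f), near(a), near(c)}
3. swap(c,f)  →  {above(a,c), above(a,f), above(f,c), linked(c), linked(f), near(a)}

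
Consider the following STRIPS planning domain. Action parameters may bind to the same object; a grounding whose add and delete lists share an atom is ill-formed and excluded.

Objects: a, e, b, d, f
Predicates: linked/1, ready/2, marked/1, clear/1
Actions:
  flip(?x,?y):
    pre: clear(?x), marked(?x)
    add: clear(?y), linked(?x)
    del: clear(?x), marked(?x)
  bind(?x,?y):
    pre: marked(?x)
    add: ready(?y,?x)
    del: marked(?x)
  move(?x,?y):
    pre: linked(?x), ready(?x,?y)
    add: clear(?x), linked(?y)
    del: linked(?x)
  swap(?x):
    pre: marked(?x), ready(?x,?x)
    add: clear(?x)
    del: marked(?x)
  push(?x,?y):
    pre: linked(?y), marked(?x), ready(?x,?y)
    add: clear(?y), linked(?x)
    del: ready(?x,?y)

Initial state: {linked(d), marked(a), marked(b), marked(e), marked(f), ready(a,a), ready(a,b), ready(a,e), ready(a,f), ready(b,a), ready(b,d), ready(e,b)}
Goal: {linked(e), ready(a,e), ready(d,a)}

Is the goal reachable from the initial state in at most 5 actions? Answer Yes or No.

1. bind(a,d)  →  {linked(d), marked(b), marked(e), marked(f), ready(a,a), ready(a,b), ready(a,e), ready(a,f), ready(b,a), ready(b,d), ready(d,a), ready(e,b)}
2. bind(e,d)  →  {linked(d), marked(b), marked(f), ready(a,a), ready(a,b), ready(a,e), ready(a,f), ready(b,a), ready(b,d), ready(d,a), ready(d,e), ready(e,b)}
3. move(d,e)  →  {clear(d), linked(e), marked(b), marked(f), ready(a,a), ready(a,b), ready(a,e), ready(a,f), ready(b,a), ready(b,d), ready(d,a), ready(d,e), ready(e,b)}
optimal plan length = 3; 3 ≤ 5

Yes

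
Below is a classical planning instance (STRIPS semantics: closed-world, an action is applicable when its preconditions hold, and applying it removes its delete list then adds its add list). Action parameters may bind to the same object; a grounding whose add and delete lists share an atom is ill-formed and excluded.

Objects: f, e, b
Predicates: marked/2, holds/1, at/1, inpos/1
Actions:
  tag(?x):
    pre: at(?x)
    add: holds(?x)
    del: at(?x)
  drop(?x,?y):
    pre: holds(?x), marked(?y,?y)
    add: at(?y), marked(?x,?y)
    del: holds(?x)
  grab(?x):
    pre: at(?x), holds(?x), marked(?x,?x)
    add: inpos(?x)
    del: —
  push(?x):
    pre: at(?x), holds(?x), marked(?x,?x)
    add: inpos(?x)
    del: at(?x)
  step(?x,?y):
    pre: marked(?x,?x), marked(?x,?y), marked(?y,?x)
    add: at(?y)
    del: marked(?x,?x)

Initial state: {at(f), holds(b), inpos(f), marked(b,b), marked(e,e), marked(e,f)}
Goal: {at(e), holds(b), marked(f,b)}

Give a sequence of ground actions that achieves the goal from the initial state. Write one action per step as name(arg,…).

1. tag(f)  →  {holds(b), holds(f), inpos(f), marked(b,b), marked(e,e), marked(e,f)}
2. drop(f,b)  →  {at(b), holds(b), inpos(f), marked(b,b), marked(e,e), marked(e,f), marked(f,b)}
3. step(e,e)  →  {at(b), at(e), holds(b), inpos(f), marked(b,b), marked(e,f), marked(f,b)}

tag(f); drop(f,b); step(e,e)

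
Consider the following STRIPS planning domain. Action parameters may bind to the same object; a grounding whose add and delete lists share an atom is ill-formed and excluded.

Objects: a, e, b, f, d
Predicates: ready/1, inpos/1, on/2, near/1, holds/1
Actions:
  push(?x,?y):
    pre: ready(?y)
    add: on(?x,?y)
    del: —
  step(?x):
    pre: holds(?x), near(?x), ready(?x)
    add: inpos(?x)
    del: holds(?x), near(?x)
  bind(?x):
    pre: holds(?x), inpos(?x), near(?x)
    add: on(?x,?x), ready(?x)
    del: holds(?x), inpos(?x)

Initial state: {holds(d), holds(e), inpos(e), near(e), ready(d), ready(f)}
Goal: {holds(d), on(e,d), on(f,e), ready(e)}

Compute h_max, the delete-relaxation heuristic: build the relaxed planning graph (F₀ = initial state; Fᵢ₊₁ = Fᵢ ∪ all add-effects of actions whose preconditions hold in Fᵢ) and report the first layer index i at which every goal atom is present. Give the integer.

F0 = init (6 atoms)
F1 = F0 ∪ {on(a,d), on(a,f), on(b,d), on(b,f), on(d,d), on(d,f), on(e,d), on(e,e), on(e,f), on(f,d), on(f,f), ready(e)}  (18 atoms)
F2 = F1 ∪ {on(a,e), on(b,e), on(d,e), on(f,e)}  (22 atoms)
goal ⊆ F2  ⇒  h_max = 2

2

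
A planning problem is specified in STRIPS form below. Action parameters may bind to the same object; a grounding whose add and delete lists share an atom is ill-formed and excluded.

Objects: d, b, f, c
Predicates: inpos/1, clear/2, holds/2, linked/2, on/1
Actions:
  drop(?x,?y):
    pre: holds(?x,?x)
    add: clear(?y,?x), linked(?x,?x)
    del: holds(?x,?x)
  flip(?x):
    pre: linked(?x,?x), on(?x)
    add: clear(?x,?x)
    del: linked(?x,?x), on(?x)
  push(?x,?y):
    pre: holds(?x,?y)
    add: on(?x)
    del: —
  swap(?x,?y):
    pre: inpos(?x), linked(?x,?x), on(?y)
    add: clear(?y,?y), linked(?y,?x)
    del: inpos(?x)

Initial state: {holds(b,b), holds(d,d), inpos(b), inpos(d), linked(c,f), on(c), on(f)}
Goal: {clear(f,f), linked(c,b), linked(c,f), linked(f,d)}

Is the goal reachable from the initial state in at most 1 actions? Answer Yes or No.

1. drop(d,d)  →  {clear(d,d), holds(b,b), inpos(b), inpos(d), linked(c,f), linked(d,d), on(c), on(f)}
2. drop(b,d)  →  {clear(d,b), clear(d,d), inpos(b), inpos(d), linked(b,b), linked(c,f), linked(d,d), on(c), on(f)}
3. swap(d,f)  →  {clear(d,b), clear(d,d), clear(f,f), inpos(b), linked(b,b), linked(c,f), linked(d,d), linked(f,d), on(c), on(f)}
4. swap(b,c)  →  {clear(c,c), clear(d,b), clear(d,d), clear(f,f), linked(b,b), linked(c,b), linked(c,f), linked(d,d), linked(f,d), on(c), on(f)}
optimal plan length = 4; 4 > 1

No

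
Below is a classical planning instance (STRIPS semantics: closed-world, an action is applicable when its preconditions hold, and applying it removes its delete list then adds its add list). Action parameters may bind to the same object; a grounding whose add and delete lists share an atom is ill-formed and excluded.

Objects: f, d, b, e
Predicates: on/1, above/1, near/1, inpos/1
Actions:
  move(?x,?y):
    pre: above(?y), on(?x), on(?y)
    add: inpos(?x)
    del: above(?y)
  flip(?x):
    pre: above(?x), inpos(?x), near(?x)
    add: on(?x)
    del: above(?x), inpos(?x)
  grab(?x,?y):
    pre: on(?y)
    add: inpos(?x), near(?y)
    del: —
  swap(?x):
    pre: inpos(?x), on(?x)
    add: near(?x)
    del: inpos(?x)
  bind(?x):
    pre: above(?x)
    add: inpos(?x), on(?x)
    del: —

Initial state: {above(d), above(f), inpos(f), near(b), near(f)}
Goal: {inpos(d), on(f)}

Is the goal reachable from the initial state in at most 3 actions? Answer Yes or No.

Yes

1. flip(f)  →  {above(d), near(b), near(f), on(f)}
2. grab(d,f)  →  {above(d), inpos(d), near(b), near(f), on(f)}
optimal plan length = 2; 2 ≤ 3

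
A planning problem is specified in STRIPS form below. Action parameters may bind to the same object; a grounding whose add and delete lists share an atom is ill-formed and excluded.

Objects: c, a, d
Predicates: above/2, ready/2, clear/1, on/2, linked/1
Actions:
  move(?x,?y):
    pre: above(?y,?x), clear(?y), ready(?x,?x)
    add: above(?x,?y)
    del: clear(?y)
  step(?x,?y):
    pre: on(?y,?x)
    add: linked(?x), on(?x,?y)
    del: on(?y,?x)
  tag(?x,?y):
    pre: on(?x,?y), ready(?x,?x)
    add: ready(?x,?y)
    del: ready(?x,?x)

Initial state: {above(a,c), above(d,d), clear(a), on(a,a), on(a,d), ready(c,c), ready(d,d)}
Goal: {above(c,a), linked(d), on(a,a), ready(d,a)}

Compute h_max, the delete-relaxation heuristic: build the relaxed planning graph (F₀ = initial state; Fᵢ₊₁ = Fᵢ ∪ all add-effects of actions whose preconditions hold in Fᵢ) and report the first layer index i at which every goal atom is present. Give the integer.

F0 = init (7 atoms)
F1 = F0 ∪ {above(c,a), linked(d), on(d,a)}  (10 atoms)
F2 = F1 ∪ {linked(a), ready(d,a)}  (12 atoms)
goal ⊆ F2  ⇒  h_max = 2

2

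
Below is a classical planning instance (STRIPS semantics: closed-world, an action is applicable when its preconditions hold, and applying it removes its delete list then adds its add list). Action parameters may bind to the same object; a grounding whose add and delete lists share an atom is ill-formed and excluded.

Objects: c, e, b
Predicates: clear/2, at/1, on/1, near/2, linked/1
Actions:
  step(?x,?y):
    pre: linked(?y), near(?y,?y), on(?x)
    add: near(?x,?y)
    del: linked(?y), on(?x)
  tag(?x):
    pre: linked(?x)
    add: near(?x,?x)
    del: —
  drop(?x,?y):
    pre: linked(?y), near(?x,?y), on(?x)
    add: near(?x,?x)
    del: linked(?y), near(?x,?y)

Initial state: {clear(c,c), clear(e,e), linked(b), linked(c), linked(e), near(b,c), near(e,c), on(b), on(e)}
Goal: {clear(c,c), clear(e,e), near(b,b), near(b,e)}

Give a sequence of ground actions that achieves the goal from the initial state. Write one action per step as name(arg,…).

tag(e); step(b,e); tag(b)

1. tag(e)  →  {clear(c,c), clear(e,e), linked(b), linked(c), linked(e), near(b,c), near(e,c), near(e,e), on(b), on(e)}
2. step(b,e)  →  {clear(c,c), clear(e,e), linked(b), linked(c), near(b,c), near(b,e), near(e,c), near(e,e), on(e)}
3. tag(b)  →  {clear(c,c), clear(e,e), linked(b), linked(c), near(b,b), near(b,c), near(b,e), near(e,c), near(e,e), on(e)}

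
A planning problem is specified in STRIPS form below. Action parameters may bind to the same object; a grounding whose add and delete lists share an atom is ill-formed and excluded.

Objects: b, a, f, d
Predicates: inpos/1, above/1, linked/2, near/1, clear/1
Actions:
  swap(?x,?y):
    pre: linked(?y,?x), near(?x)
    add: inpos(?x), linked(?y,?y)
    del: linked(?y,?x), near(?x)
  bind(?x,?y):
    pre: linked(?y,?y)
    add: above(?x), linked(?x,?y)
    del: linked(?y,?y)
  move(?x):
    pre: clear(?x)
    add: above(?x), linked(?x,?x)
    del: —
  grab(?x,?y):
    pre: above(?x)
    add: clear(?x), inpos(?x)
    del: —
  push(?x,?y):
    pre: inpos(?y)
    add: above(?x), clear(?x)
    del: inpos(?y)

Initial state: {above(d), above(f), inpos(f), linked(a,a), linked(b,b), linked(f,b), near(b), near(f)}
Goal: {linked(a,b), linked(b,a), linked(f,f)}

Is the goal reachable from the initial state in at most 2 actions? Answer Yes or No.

No

1. swap(b,f)  →  {above(d), above(f), inpos(b), inpos(f), linked(a,a), linked(b,b), linked(f,f), near(f)}
2. bind(b,a)  →  {above(b), above(d), above(f), inpos(b), inpos(f), linked(b,a), linked(b,b), linked(f,f), near(f)}
3. bind(a,b)  →  {above(a), above(b), above(d), above(f), inpos(b), inpos(f), linked(a,b), linked(b,a), linked(f,f), near(f)}
optimal plan length = 3; 3 > 2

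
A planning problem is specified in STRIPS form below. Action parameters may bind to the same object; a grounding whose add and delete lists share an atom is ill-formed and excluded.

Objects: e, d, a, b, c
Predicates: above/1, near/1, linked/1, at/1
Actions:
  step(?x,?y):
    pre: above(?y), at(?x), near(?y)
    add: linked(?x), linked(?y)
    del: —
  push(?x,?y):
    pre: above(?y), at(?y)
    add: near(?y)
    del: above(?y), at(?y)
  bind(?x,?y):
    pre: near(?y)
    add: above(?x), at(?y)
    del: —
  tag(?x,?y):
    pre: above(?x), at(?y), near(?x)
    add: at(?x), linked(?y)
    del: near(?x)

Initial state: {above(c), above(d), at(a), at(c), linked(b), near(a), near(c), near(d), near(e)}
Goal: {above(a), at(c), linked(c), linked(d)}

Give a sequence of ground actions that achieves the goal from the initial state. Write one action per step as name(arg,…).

1. step(c,d)  →  {above(c), above(d), at(a), at(c), linked(b), linked(c), linked(d), near(a), near(c), near(d), near(e)}
2. bind(a,e)  →  {above(a), above(c), above(d), at(a), at(c), at(e), linked(b), linked(c), linked(d), near(a), near(c), near(d), near(e)}

step(c,d); bind(a,e)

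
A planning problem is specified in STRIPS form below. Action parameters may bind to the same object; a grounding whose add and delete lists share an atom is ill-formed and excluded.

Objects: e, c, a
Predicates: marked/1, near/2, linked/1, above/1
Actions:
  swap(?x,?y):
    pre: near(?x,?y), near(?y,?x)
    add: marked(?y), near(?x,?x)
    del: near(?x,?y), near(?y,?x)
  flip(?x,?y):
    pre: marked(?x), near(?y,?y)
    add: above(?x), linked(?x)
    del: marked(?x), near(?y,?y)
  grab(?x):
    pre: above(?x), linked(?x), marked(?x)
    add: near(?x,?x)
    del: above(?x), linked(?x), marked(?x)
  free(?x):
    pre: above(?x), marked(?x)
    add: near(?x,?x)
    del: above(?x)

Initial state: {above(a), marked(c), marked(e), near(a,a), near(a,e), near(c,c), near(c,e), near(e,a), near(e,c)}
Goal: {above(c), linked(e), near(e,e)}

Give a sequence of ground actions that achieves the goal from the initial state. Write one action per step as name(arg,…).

1. swap(e,c)  →  {above(a), marked(c), marked(e), near(a,a), near(a,e), near(c,c), near(e,a), near(e,e)}
2. flip(e,c)  →  {above(a), above(e), linked(e), marked(c), near(a,a), near(a,e), near(e,a), near(e,e)}
3. flip(c,a)  →  {above(a), above(c), above(e), linked(c), linked(e), near(a,e), near(e,a), near(e,e)}

swap(e,c); flip(e,c); flip(c,a)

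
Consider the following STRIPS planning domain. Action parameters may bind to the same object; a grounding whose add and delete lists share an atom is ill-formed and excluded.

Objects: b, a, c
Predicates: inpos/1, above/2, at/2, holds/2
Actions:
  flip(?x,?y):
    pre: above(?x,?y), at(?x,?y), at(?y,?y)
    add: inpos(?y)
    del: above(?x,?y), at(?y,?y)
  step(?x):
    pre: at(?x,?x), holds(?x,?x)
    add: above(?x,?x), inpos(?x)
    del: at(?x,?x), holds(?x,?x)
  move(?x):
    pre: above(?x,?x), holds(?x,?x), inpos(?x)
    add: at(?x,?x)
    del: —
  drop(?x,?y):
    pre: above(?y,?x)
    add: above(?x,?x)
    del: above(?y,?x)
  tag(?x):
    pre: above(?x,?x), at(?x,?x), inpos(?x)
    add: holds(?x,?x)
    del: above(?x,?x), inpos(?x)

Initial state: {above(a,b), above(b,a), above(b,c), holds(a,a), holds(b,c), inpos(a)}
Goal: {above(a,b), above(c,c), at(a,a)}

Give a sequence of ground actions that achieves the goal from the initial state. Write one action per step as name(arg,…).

drop(a,b); move(a); drop(c,b)

1. drop(a,b)  →  {above(a,a), above(a,b), above(b,c), holds(a,a), holds(b,c), inpos(a)}
2. move(a)  →  {above(a,a), above(a,b), above(b,c), at(a,a), holds(a,a), holds(b,c), inpos(a)}
3. drop(c,b)  →  {above(a,a), above(a,b), above(c,c), at(a,a), holds(a,a), holds(b,c), inpos(a)}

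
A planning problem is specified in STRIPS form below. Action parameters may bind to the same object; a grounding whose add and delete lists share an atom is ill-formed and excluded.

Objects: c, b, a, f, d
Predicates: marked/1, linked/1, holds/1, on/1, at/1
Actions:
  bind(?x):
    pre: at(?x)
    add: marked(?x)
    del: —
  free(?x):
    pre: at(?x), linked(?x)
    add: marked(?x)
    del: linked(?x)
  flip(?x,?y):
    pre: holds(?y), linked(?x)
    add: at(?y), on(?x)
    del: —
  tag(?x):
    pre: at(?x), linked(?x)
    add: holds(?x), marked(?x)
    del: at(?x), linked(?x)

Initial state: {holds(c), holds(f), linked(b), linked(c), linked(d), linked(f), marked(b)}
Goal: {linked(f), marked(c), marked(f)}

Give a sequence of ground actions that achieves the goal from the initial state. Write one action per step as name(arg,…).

flip(c,c); bind(c); flip(c,f); bind(f)

1. flip(c,c)  →  {at(c), holds(c), holds(f), linked(b), linked(c), linked(d), linked(f), marked(b), on(c)}
2. bind(c)  →  {at(c), holds(c), holds(f), linked(b), linked(c), linked(d), linked(f), marked(b), marked(c), on(c)}
3. flip(c,f)  →  {at(c), at(f), holds(c), holds(f), linked(b), linked(c), linked(d), linked(f), marked(b), marked(c), on(c)}
4. bind(f)  →  {at(c), at(f), holds(c), holds(f), linked(b), linked(c), linked(d), linked(f), marked(b), marked(c), marked(f), on(c)}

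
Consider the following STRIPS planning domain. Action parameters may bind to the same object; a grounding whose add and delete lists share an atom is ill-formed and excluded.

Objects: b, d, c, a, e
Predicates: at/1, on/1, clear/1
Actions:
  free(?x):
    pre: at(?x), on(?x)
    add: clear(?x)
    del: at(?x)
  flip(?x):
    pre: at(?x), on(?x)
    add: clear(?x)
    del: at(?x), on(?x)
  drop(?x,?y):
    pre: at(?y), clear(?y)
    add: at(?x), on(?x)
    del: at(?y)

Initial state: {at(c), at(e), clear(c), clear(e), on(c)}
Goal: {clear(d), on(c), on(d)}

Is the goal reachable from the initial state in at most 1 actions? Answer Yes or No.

No

1. drop(d,c)  →  {at(d), at(e), clear(c), clear(e), on(c), on(d)}
2. free(d)  →  {at(e), clear(c), clear(d), clear(e), on(c), on(d)}
optimal plan length = 2; 2 > 1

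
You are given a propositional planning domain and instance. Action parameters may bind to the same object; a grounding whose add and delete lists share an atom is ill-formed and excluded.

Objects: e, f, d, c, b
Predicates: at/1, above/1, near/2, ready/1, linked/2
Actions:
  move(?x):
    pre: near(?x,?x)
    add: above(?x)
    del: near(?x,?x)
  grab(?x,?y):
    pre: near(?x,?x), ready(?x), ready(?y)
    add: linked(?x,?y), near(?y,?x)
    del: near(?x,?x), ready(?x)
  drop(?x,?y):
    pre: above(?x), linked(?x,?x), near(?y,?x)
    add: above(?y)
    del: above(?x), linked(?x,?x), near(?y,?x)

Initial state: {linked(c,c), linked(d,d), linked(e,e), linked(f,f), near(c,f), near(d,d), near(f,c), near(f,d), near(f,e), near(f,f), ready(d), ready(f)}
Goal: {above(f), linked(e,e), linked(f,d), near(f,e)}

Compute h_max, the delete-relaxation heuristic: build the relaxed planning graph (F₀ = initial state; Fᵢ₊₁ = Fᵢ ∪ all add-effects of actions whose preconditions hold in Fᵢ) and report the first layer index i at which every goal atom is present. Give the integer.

1

F0 = init (12 atoms)
F1 = F0 ∪ {above(d), above(f), linked(d,f), linked(f,d), near(d,f)}  (17 atoms)
goal ⊆ F1  ⇒  h_max = 1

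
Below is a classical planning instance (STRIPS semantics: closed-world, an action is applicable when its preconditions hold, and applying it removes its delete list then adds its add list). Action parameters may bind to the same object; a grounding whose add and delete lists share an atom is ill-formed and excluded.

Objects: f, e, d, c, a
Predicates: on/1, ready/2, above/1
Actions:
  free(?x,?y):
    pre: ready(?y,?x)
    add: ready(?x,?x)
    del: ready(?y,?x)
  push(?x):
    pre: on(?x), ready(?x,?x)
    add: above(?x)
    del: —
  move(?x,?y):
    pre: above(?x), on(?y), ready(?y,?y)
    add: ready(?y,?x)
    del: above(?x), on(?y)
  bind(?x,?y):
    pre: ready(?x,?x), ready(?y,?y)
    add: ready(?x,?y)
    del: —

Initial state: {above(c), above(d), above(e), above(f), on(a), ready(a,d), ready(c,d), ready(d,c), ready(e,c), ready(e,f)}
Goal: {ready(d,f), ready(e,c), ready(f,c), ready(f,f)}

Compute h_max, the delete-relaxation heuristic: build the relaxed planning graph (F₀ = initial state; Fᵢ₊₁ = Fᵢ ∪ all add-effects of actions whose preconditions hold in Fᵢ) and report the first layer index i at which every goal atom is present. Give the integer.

F0 = init (10 atoms)
F1 = F0 ∪ {ready(c,c), ready(d,d), ready(f,f)}  (13 atoms)
F2 = F1 ∪ {ready(c,f), ready(d,f), ready(f,c), ready(f,d)}  (17 atoms)
goal ⊆ F2  ⇒  h_max = 2

2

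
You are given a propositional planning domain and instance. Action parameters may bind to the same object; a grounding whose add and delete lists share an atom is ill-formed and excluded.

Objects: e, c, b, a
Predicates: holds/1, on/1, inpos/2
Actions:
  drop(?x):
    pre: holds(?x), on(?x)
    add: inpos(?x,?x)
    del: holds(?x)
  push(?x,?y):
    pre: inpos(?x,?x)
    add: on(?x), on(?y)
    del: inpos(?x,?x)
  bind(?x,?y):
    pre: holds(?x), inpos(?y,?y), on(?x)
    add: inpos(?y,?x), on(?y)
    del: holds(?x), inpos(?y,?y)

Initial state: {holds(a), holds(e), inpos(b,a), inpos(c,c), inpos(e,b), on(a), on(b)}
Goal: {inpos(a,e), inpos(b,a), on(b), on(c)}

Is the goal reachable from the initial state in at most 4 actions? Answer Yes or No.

1. drop(a)  →  {holds(e), inpos(a,a), inpos(b,a), inpos(c,c), inpos(e,b), on(a), on(b)}
2. push(c,e)  →  {holds(e), inpos(a,a), inpos(b,a), inpos(e,b), on(a), on(b), on(c), on(e)}
3. bind(e,a)  →  {inpos(a,e), inpos(b,a), inpos(e,b), on(a), on(b), on(c), on(e)}
optimal plan length = 3; 3 ≤ 4

Yes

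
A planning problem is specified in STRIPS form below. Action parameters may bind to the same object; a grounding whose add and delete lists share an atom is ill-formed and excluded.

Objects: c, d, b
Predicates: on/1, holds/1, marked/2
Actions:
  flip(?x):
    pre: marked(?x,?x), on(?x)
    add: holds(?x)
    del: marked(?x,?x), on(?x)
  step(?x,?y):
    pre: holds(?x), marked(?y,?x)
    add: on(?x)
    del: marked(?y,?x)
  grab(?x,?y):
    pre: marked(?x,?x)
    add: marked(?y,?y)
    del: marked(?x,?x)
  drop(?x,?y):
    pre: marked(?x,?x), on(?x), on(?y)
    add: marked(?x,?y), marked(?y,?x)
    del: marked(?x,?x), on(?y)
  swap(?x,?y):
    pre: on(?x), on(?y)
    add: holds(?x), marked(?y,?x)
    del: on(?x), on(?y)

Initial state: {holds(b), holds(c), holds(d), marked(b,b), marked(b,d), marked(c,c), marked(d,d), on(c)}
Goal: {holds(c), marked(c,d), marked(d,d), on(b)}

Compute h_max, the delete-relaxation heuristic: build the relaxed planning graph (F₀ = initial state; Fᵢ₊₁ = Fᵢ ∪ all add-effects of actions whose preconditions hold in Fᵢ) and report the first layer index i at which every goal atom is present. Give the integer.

2

F0 = init (8 atoms)
F1 = F0 ∪ {on(b), on(d)}  (10 atoms)
F2 = F1 ∪ {marked(b,c), marked(c,b), marked(c,d), marked(d,b), marked(d,c)}  (15 atoms)
goal ⊆ F2  ⇒  h_max = 2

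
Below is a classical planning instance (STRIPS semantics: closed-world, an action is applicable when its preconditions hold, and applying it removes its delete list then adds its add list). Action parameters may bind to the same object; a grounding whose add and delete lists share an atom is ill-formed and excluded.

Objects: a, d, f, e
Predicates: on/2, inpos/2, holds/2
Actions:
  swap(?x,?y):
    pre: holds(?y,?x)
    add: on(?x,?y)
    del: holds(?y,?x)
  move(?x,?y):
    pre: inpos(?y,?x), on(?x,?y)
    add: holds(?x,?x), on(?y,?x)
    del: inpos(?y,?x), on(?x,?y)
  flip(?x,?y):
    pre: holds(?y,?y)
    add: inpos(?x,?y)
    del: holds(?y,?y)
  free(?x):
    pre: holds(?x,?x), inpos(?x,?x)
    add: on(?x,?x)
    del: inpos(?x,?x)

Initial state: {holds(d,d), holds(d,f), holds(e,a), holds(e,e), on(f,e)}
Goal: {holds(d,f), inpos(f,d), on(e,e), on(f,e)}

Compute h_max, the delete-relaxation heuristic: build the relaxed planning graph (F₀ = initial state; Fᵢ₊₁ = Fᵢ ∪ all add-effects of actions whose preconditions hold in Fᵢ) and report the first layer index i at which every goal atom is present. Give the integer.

F0 = init (5 atoms)
F1 = F0 ∪ {inpos(a,d), inpos(a,e), inpos(d,d), inpos(d,e), inpos(e,d), inpos(e,e), inpos(f,d), inpos(f,e), on(a,e), on(d,d), on(e,e), on(f,d)}  (17 atoms)
goal ⊆ F1  ⇒  h_max = 1

1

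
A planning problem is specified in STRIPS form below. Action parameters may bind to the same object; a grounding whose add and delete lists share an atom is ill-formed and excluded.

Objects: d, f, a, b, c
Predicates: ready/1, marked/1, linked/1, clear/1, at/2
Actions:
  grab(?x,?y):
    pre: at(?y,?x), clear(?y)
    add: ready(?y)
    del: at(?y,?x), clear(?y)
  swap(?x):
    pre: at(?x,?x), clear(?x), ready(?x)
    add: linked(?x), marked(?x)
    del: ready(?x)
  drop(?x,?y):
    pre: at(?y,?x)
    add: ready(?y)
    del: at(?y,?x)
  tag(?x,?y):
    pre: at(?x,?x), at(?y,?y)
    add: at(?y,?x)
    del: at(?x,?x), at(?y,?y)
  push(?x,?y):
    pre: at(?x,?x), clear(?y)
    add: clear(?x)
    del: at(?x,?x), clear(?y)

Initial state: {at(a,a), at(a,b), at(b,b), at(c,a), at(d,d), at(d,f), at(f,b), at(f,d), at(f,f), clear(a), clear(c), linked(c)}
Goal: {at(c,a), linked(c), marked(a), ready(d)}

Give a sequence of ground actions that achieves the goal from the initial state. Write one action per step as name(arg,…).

1. drop(d,d)  →  {at(a,a), at(a,b), at(b,b), at(c,a), at(d,f), at(f,b), at(f,d), at(f,f), clear(a), clear(c), linked(c), ready(d)}
2. drop(b,a)  →  {at(a,a), at(b,b), at(c,a), at(d,f), at(f,b), at(f,d), at(f,f), clear(a), clear(c), linked(c), ready(a), ready(d)}
3. swap(a)  →  {at(a,a), at(b,b), at(c,a), at(d,f), at(f,b), at(f,d), at(f,f), clear(a), clear(c), linked(a), linked(c), marked(a), ready(d)}

drop(d,d); drop(b,a); swap(a)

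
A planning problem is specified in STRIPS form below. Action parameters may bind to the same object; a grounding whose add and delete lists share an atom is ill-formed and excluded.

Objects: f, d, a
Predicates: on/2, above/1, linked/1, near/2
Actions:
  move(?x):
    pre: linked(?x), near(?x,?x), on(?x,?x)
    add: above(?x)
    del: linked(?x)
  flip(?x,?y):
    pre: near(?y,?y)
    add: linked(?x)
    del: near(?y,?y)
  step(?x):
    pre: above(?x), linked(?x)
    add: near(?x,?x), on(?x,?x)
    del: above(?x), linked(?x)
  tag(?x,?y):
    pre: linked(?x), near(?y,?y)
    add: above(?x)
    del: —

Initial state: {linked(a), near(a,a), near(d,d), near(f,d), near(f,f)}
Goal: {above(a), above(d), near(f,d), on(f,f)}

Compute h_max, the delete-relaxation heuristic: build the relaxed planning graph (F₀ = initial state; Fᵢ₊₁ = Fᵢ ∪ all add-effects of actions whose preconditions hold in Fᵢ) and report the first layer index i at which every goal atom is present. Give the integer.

F0 = init (5 atoms)
F1 = F0 ∪ {above(a), linked(d), linked(f)}  (8 atoms)
F2 = F1 ∪ {above(d), above(f), on(a,a)}  (11 atoms)
F3 = F2 ∪ {on(d,d), on(f,f)}  (13 atoms)
goal ⊆ F3  ⇒  h_max = 3

3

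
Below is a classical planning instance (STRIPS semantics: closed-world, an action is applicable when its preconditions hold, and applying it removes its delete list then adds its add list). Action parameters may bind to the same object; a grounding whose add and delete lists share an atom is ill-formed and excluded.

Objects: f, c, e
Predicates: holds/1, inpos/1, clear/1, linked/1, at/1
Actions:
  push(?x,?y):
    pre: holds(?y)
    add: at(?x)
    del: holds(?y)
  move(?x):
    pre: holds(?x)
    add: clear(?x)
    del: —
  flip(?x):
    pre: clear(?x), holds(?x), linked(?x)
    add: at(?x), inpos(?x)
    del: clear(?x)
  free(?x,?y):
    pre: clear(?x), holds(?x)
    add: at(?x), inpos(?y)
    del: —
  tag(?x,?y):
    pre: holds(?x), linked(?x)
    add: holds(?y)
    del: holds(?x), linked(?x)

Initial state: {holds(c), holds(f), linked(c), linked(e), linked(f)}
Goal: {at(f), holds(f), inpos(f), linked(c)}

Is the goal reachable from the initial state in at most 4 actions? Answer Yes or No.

1. move(f)  →  {clear(f), holds(c), holds(f), linked(c), linked(e), linked(f)}
2. flip(f)  →  {at(f), holds(c), holds(f), inpos(f), linked(c), linked(e), linked(f)}
optimal plan length = 2; 2 ≤ 4

Yes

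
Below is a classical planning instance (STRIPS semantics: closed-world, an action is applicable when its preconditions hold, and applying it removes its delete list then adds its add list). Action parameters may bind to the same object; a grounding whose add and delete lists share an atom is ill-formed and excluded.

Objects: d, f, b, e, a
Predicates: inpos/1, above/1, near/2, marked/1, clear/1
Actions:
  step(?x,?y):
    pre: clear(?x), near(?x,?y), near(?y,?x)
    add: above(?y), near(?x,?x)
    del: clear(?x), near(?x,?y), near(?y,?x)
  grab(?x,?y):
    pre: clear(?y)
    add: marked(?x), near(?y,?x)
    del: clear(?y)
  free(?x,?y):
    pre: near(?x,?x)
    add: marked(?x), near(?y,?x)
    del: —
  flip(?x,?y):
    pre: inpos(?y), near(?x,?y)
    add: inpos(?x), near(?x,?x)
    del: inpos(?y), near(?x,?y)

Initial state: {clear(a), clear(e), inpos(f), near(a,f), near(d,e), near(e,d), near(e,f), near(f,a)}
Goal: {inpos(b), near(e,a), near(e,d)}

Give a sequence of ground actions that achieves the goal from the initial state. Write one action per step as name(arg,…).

1. grab(a,e)  →  {clear(a), inpos(f), marked(a), near(a,f), near(d,e), near(e,a), near(e,d), near(e,f), near(f,a)}
2. flip(e,f)  →  {clear(a), inpos(e), marked(a), near(a,f), near(d,e), near(e,a), near(e,d), near(e,e), near(f,a)}
3. free(e,b)  →  {clear(a), inpos(e), marked(a), marked(e), near(a,f), near(b,e), near(d,e), near(e,a), near(e,d), near(e,e), near(f,a)}
4. flip(b,e)  →  {clear(a), inpos(b), marked(a), marked(e), near(a,f), near(b,b), near(d,e), near(e,a), near(e,d), near(e,e), near(f,a)}

grab(a,e); flip(e,f); free(e,b); flip(b,e)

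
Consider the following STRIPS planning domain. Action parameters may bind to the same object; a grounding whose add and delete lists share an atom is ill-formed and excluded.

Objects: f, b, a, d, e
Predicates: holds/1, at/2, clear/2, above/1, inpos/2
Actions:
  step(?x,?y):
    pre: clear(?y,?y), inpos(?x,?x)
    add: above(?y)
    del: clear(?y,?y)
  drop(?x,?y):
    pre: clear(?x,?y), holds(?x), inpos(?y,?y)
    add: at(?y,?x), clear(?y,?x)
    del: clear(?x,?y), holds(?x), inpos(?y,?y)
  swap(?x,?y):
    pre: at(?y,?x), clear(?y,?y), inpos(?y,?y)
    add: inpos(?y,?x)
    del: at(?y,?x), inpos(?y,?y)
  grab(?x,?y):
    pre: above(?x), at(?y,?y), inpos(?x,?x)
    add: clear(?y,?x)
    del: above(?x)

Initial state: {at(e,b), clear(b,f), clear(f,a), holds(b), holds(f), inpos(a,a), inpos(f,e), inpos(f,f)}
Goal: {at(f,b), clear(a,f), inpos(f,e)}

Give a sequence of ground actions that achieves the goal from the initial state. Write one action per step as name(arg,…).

1. drop(f,a)  →  {at(a,f), at(e,b), clear(a,f), clear(b,f), holds(b), inpos(f,e), inpos(f,f)}
2. drop(b,f)  →  {at(a,f), at(e,b), at(f,b), clear(a,f), clear(f,b), inpos(f,e)}

drop(f,a); drop(b,f)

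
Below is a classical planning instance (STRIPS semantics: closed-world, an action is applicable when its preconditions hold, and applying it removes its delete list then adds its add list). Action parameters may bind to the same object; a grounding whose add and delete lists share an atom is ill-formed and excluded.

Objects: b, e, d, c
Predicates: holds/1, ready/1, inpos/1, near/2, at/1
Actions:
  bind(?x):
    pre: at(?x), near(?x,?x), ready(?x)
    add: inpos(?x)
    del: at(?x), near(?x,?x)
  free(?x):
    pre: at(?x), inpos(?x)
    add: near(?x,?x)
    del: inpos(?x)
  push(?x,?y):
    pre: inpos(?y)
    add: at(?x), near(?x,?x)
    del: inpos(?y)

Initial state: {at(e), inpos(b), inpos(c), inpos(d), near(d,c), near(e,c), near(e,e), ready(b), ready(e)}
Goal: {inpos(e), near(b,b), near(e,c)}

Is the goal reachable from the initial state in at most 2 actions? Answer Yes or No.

1. bind(e)  →  {inpos(b), inpos(c), inpos(d), inpos(e), near(d,c), near(e,c), ready(b), ready(e)}
2. push(b,b)  →  {at(b), inpos(c), inpos(d), inpos(e), near(b,b), near(d,c), near(e,c), ready(b), ready(e)}
optimal plan length = 2; 2 ≤ 2

Yes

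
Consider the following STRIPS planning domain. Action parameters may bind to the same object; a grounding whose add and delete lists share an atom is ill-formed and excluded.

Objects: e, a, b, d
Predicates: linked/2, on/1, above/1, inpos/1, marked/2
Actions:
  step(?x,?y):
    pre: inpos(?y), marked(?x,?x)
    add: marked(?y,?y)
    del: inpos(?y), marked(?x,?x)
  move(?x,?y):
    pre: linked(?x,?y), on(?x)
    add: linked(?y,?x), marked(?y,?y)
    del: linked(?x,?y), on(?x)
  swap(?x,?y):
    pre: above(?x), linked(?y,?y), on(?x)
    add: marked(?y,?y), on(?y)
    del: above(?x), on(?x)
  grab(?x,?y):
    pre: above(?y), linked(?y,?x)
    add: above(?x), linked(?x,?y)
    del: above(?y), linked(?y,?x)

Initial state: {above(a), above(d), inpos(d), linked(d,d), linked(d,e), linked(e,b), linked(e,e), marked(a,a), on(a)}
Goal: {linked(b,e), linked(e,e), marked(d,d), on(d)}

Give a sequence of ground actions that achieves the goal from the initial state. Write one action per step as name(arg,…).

swap(a,d); grab(e,d); grab(b,e)

1. swap(a,d)  →  {above(d), inpos(d), linked(d,d), linked(d,e), linked(e,b), linked(e,e), marked(a,a), marked(d,d), on(d)}
2. grab(e,d)  →  {above(e), inpos(d), linked(d,d), linked(e,b), linked(e,d), linked(e,e), marked(a,a), marked(d,d), on(d)}
3. grab(b,e)  →  {above(b), inpos(d), linked(b,e), linked(d,d), linked(e,d), linked(e,e), marked(a,a), marked(d,d), on(d)}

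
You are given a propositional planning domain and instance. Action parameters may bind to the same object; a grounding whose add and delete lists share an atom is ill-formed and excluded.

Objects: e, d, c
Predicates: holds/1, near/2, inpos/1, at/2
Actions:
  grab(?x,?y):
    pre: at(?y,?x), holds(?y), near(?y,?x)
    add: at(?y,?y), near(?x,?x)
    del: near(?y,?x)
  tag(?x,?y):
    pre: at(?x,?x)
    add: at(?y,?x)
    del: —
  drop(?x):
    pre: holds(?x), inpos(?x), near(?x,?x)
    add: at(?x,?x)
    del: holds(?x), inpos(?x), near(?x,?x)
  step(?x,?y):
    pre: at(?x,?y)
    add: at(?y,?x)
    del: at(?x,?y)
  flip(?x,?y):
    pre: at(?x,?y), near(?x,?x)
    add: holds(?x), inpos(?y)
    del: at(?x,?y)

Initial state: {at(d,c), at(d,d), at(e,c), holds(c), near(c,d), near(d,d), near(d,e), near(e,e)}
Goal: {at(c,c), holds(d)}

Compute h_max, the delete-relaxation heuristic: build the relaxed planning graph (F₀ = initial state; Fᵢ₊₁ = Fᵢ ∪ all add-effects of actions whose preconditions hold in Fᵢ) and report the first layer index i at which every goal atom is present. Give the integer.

2

F0 = init (8 atoms)
F1 = F0 ∪ {at(c,d), at(c,e), at(e,d), holds(d), holds(e), inpos(c), inpos(d)}  (15 atoms)
F2 = F1 ∪ {at(c,c), at(d,e)}  (17 atoms)
goal ⊆ F2  ⇒  h_max = 2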